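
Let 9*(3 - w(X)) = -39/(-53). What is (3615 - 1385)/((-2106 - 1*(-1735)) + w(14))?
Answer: -70914/11705 ≈ -6.0584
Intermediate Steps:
w(X) = 464/159 (w(X) = 3 - (-13)/(3*(-53)) = 3 - (-13)*(-1)/(3*53) = 3 - ⅑*39/53 = 3 - 13/159 = 464/159)
(3615 - 1385)/((-2106 - 1*(-1735)) + w(14)) = (3615 - 1385)/((-2106 - 1*(-1735)) + 464/159) = 2230/((-2106 + 1735) + 464/159) = 2230/(-371 + 464/159) = 2230/(-58525/159) = 2230*(-159/58525) = -70914/11705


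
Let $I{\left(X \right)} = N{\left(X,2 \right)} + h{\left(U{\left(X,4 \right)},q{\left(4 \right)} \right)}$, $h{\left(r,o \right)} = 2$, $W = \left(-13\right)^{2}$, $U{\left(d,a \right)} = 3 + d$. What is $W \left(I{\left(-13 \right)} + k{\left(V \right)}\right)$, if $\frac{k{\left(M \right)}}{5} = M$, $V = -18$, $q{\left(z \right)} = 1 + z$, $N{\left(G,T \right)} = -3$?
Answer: $-15379$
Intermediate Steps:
$k{\left(M \right)} = 5 M$
$W = 169$
$I{\left(X \right)} = -1$ ($I{\left(X \right)} = -3 + 2 = -1$)
$W \left(I{\left(-13 \right)} + k{\left(V \right)}\right) = 169 \left(-1 + 5 \left(-18\right)\right) = 169 \left(-1 - 90\right) = 169 \left(-91\right) = -15379$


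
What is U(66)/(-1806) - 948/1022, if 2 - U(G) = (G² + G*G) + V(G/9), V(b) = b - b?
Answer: 256769/65919 ≈ 3.8952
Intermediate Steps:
V(b) = 0
U(G) = 2 - 2*G² (U(G) = 2 - ((G² + G*G) + 0) = 2 - ((G² + G²) + 0) = 2 - (2*G² + 0) = 2 - 2*G²)
U(66)/(-1806) - 948/1022 = (2 - 2*66²)/(-1806) - 948/1022 = (2 - 2*4356)*(-1/1806) - 948*1/1022 = (2 - 8712)*(-1/1806) - 474/511 = -8710*(-1/1806) - 474/511 = 4355/903 - 474/511 = 256769/65919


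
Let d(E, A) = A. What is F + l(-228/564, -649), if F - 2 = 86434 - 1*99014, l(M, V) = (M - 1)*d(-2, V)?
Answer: -548332/47 ≈ -11667.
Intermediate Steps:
l(M, V) = V*(-1 + M) (l(M, V) = (M - 1)*V = (-1 + M)*V = V*(-1 + M))
F = -12578 (F = 2 + (86434 - 1*99014) = 2 + (86434 - 99014) = 2 - 12580 = -12578)
F + l(-228/564, -649) = -12578 - 649*(-1 - 228/564) = -12578 - 649*(-1 - 228*1/564) = -12578 - 649*(-1 - 19/47) = -12578 - 649*(-66/47) = -12578 + 42834/47 = -548332/47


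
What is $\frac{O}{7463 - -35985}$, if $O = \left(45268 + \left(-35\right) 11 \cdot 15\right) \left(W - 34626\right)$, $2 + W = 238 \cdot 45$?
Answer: $- \frac{472296787}{21724} \approx -21741.0$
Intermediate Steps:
$W = 10708$ ($W = -2 + 238 \cdot 45 = -2 + 10710 = 10708$)
$O = -944593574$ ($O = \left(45268 + \left(-35\right) 11 \cdot 15\right) \left(10708 - 34626\right) = \left(45268 - 5775\right) \left(-23918\right) = 39493 \left(-23918\right) = -944593574$)
$\frac{O}{7463 - -35985} = - \frac{944593574}{7463 - -35985} = - \frac{944593574}{7463 + 35985} = - \frac{944593574}{43448} = \left(-944593574\right) \frac{1}{43448} = - \frac{472296787}{21724}$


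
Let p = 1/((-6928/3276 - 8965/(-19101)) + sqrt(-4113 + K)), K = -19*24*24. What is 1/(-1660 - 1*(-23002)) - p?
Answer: 341096367135423397/2184887913626488002267 + 81575314716987*I*sqrt(1673)/409500124379437354 ≈ 0.00015612 + 0.008148*I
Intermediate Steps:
K = -10944 (K = -456*24 = -10944)
p = 1/(-8580199/5214573 + 3*I*sqrt(1673)) (p = 1/((-6928/3276 - 8965/(-19101)) + sqrt(-4113 - 10944)) = 1/((-6928*1/3276 - 8965*(-1/19101)) + sqrt(-15057)) = 1/((-1732/819 + 8965/19101) + 3*I*sqrt(1673)) = 1/(-8580199/5214573 + 3*I*sqrt(1673)) ≈ -0.0001093 - 0.008148*I)
1/(-1660 - 1*(-23002)) - p = 1/(-1660 - 1*(-23002)) - (-44742074040027/409500124379437354 - 81575314716987*I*sqrt(1673)/409500124379437354) = 1/(-1660 + 23002) + (44742074040027/409500124379437354 + 81575314716987*I*sqrt(1673)/409500124379437354) = 1/21342 + (44742074040027/409500124379437354 + 81575314716987*I*sqrt(1673)/409500124379437354) = 341096367135423397/2184887913626488002267 + 81575314716987*I*sqrt(1673)/409500124379437354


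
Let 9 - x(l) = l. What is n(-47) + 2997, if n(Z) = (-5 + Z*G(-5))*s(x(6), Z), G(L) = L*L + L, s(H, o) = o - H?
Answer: 50247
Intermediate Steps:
x(l) = 9 - l
G(L) = L + L**2 (G(L) = L**2 + L = L + L**2)
n(Z) = (-5 + 20*Z)*(-3 + Z) (n(Z) = (-5 + Z*(-5*(1 - 5)))*(Z - (9 - 1*6)) = (-5 + Z*(-5*(-4)))*(Z - (9 - 6)) = (-5 + Z*20)*(Z - 1*3) = (-5 + 20*Z)*(Z - 3) = (-5 + 20*Z)*(-3 + Z))
n(-47) + 2997 = 5*(-1 + 4*(-47))*(-3 - 47) + 2997 = 5*(-1 - 188)*(-50) + 2997 = 5*(-189)*(-50) + 2997 = 47250 + 2997 = 50247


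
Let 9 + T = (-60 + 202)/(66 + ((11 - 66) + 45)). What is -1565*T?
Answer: 283265/28 ≈ 10117.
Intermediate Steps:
T = -181/28 (T = -9 + (-60 + 202)/(66 + ((11 - 66) + 45)) = -9 + 142/(66 + (-55 + 45)) = -9 + 142/(66 - 10) = -9 + 142/56 = -9 + 142*(1/56) = -9 + 71/28 = -181/28 ≈ -6.4643)
-1565*T = -1565*(-181/28) = 283265/28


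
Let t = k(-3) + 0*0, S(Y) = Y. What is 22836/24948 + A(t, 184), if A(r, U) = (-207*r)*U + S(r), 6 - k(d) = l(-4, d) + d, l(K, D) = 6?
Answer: -21595156/189 ≈ -1.1426e+5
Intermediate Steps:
k(d) = -d (k(d) = 6 - (6 + d) = 6 + (-6 - d) = -d)
t = 3 (t = -1*(-3) + 0*0 = 3 + 0 = 3)
A(r, U) = r - 207*U*r (A(r, U) = (-207*r)*U + r = -207*U*r + r = r - 207*U*r)
22836/24948 + A(t, 184) = 22836/24948 + 3*(1 - 207*184) = 22836*(1/24948) + 3*(1 - 38088) = 173/189 + 3*(-38087) = 173/189 - 114261 = -21595156/189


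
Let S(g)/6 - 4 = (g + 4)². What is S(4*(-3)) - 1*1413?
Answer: -1005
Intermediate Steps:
S(g) = 24 + 6*(4 + g)² (S(g) = 24 + 6*(g + 4)² = 24 + 6*(4 + g)²)
S(4*(-3)) - 1*1413 = (24 + 6*(4 + 4*(-3))²) - 1*1413 = (24 + 6*(4 - 12)²) - 1413 = (24 + 6*(-8)²) - 1413 = (24 + 6*64) - 1413 = (24 + 384) - 1413 = 408 - 1413 = -1005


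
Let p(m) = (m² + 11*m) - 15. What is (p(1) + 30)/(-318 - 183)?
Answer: -9/167 ≈ -0.053892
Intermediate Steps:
p(m) = -15 + m² + 11*m
(p(1) + 30)/(-318 - 183) = ((-15 + 1² + 11*1) + 30)/(-318 - 183) = ((-15 + 1 + 11) + 30)/(-501) = (-3 + 30)*(-1/501) = 27*(-1/501) = -9/167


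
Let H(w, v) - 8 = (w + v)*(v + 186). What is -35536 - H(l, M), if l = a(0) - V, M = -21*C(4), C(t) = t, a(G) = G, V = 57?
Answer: -21162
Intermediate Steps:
M = -84 (M = -21*4 = -84)
l = -57 (l = 0 - 1*57 = 0 - 57 = -57)
H(w, v) = 8 + (186 + v)*(v + w) (H(w, v) = 8 + (w + v)*(v + 186) = 8 + (v + w)*(186 + v) = 8 + (186 + v)*(v + w))
-35536 - H(l, M) = -35536 - (8 + (-84)² + 186*(-84) + 186*(-57) - 84*(-57)) = -35536 - (8 + 7056 - 15624 - 10602 + 4788) = -35536 - 1*(-14374) = -35536 + 14374 = -21162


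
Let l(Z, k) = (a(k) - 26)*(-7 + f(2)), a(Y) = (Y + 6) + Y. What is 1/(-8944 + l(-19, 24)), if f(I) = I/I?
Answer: -1/9112 ≈ -0.00010975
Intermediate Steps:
a(Y) = 6 + 2*Y (a(Y) = (6 + Y) + Y = 6 + 2*Y)
f(I) = 1
l(Z, k) = 120 - 12*k (l(Z, k) = ((6 + 2*k) - 26)*(-7 + 1) = (-20 + 2*k)*(-6) = 120 - 12*k)
1/(-8944 + l(-19, 24)) = 1/(-8944 + (120 - 12*24)) = 1/(-8944 + (120 - 288)) = 1/(-8944 - 168) = 1/(-9112) = -1/9112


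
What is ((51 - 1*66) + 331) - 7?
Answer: 309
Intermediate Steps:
((51 - 1*66) + 331) - 7 = ((51 - 66) + 331) - 7 = (-15 + 331) - 7 = 316 - 7 = 309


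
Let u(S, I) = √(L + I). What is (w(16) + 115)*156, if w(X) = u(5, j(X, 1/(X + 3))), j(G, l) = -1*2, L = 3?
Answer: 18096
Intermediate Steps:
j(G, l) = -2
u(S, I) = √(3 + I)
w(X) = 1 (w(X) = √(3 - 2) = √1 = 1)
(w(16) + 115)*156 = (1 + 115)*156 = 116*156 = 18096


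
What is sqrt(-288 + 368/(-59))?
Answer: 4*I*sqrt(64015)/59 ≈ 17.153*I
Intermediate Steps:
sqrt(-288 + 368/(-59)) = sqrt(-288 + 368*(-1/59)) = sqrt(-288 - 368/59) = sqrt(-17360/59) = 4*I*sqrt(64015)/59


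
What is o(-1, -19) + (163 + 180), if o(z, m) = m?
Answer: 324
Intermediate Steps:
o(-1, -19) + (163 + 180) = -19 + (163 + 180) = -19 + 343 = 324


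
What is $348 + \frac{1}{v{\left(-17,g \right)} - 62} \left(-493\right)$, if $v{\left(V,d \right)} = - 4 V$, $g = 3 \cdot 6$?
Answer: $\frac{1595}{6} \approx 265.83$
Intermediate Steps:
$g = 18$
$348 + \frac{1}{v{\left(-17,g \right)} - 62} \left(-493\right) = 348 + \frac{1}{\left(-4\right) \left(-17\right) - 62} \left(-493\right) = 348 + \frac{1}{68 - 62} \left(-493\right) = 348 + \frac{1}{6} \left(-493\right) = 348 - \frac{493}{6} = \frac{1595}{6}$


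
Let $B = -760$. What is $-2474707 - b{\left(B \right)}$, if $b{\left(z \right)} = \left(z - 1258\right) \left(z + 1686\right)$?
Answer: $-606039$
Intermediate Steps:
$b{\left(z \right)} = \left(-1258 + z\right) \left(1686 + z\right)$
$-2474707 - b{\left(B \right)} = -2474707 - \left(-2120988 + \left(-760\right)^{2} + 428 \left(-760\right)\right) = -2474707 - \left(-2120988 + 577600 - 325280\right) = -2474707 - -1868668 = -2474707 + 1868668 = -606039$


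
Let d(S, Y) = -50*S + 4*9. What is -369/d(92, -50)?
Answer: 369/4564 ≈ 0.080850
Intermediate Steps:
d(S, Y) = 36 - 50*S (d(S, Y) = -50*S + 36 = 36 - 50*S)
-369/d(92, -50) = -369/(36 - 50*92) = -369/(36 - 4600) = -369/(-4564) = -369*(-1/4564) = 369/4564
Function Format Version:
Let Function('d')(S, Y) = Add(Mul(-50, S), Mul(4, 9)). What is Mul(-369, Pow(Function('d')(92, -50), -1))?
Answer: Rational(369, 4564) ≈ 0.080850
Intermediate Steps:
Function('d')(S, Y) = Add(36, Mul(-50, S)) (Function('d')(S, Y) = Add(Mul(-50, S), 36) = Add(36, Mul(-50, S)))
Mul(-369, Pow(Function('d')(92, -50), -1)) = Mul(-369, Pow(Add(36, Mul(-50, 92)), -1)) = Mul(-369, Pow(Add(36, -4600), -1)) = Mul(-369, Pow(-4564, -1)) = Mul(-369, Rational(-1, 4564)) = Rational(369, 4564)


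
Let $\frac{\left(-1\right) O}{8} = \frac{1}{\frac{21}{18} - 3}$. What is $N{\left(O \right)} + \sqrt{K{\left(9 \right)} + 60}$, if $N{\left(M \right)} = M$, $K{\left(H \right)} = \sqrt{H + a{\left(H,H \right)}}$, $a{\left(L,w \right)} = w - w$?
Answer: $\frac{48}{11} + 3 \sqrt{7} \approx 12.301$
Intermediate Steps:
$a{\left(L,w \right)} = 0$
$O = \frac{48}{11}$ ($O = - \frac{8}{\frac{21}{18} - 3} = - \frac{8}{21 \cdot \frac{1}{18} - 3} = - \frac{8}{\frac{7}{6} - 3} = - \frac{8}{- \frac{11}{6}} = \left(-8\right) \left(- \frac{6}{11}\right) = \frac{48}{11} \approx 4.3636$)
$K{\left(H \right)} = \sqrt{H}$ ($K{\left(H \right)} = \sqrt{H + 0} = \sqrt{H}$)
$N{\left(O \right)} + \sqrt{K{\left(9 \right)} + 60} = \frac{48}{11} + \sqrt{\sqrt{9} + 60} = \frac{48}{11} + \sqrt{3 + 60} = \frac{48}{11} + \sqrt{63} = \frac{48}{11} + 3 \sqrt{7}$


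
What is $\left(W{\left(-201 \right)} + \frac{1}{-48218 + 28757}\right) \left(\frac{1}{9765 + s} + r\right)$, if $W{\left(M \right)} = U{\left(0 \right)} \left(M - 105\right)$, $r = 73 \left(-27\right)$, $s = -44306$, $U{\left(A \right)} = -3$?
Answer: $- \frac{1216268185701464}{672202401} \approx -1.8094 \cdot 10^{6}$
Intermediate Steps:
$r = -1971$
$W{\left(M \right)} = 315 - 3 M$ ($W{\left(M \right)} = - 3 \left(M - 105\right) = - 3 \left(-105 + M\right) = 315 - 3 M$)
$\left(W{\left(-201 \right)} + \frac{1}{-48218 + 28757}\right) \left(\frac{1}{9765 + s} + r\right) = \left(\left(315 - -603\right) + \frac{1}{-48218 + 28757}\right) \left(\frac{1}{9765 - 44306} - 1971\right) = \left(\left(315 + 603\right) + \frac{1}{-19461}\right) \left(\frac{1}{-34541} - 1971\right) = \left(918 - \frac{1}{19461}\right) \left(- \frac{1}{34541} - 1971\right) = \frac{17865197}{19461} \left(- \frac{68080312}{34541}\right) = - \frac{1216268185701464}{672202401}$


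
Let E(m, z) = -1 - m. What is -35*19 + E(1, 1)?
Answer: -667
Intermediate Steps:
E(m, z) = -1 - m
-35*19 + E(1, 1) = -35*19 + (-1 - 1*1) = -665 + (-1 - 1) = -665 - 2 = -667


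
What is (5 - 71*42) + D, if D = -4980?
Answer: -7957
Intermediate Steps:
(5 - 71*42) + D = (5 - 71*42) - 4980 = (5 - 2982) - 4980 = -2977 - 4980 = -7957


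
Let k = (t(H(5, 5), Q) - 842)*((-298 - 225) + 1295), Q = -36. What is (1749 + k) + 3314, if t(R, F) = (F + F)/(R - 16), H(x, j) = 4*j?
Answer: -658857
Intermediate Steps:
t(R, F) = 2*F/(-16 + R) (t(R, F) = (2*F)/(-16 + R) = 2*F/(-16 + R))
k = -663920 (k = (2*(-36)/(-16 + 4*5) - 842)*((-298 - 225) + 1295) = (2*(-36)/(-16 + 20) - 842)*(-523 + 1295) = (2*(-36)/4 - 842)*772 = (2*(-36)*(1/4) - 842)*772 = (-18 - 842)*772 = -860*772 = -663920)
(1749 + k) + 3314 = (1749 - 663920) + 3314 = -662171 + 3314 = -658857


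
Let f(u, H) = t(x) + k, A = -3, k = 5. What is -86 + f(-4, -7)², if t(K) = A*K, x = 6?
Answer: 83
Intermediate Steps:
t(K) = -3*K
f(u, H) = -13 (f(u, H) = -3*6 + 5 = -18 + 5 = -13)
-86 + f(-4, -7)² = -86 + (-13)² = -86 + 169 = 83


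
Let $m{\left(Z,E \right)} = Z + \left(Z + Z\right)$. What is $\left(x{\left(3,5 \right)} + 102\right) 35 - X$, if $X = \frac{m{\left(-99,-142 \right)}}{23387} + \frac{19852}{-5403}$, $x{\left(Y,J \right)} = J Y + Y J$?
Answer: $\frac{584248903235}{126359961} \approx 4623.7$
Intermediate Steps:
$x{\left(Y,J \right)} = 2 J Y$ ($x{\left(Y,J \right)} = J Y + J Y = 2 J Y$)
$m{\left(Z,E \right)} = 3 Z$ ($m{\left(Z,E \right)} = Z + 2 Z = 3 Z$)
$X = - \frac{465883415}{126359961}$ ($X = \frac{3 \left(-99\right)}{23387} + \frac{19852}{-5403} = \left(-297\right) \frac{1}{23387} + 19852 \left(- \frac{1}{5403}\right) = - \frac{297}{23387} - \frac{19852}{5403} = - \frac{465883415}{126359961} \approx -3.687$)
$\left(x{\left(3,5 \right)} + 102\right) 35 - X = \left(2 \cdot 5 \cdot 3 + 102\right) 35 - - \frac{465883415}{126359961} = \left(30 + 102\right) 35 + \frac{465883415}{126359961} = 132 \cdot 35 + \frac{465883415}{126359961} = 4620 + \frac{465883415}{126359961} = \frac{584248903235}{126359961}$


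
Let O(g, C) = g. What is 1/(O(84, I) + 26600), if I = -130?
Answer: 1/26684 ≈ 3.7476e-5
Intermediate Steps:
1/(O(84, I) + 26600) = 1/(84 + 26600) = 1/26684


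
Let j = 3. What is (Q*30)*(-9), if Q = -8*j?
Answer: 6480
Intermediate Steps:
Q = -24 (Q = -8*3 = -24)
(Q*30)*(-9) = -24*30*(-9) = -720*(-9) = 6480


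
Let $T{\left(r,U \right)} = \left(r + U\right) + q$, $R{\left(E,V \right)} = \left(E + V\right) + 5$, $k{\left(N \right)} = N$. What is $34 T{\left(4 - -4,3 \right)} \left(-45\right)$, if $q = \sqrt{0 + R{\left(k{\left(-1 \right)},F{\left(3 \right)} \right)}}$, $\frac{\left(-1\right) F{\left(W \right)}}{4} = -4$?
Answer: $-16830 - 3060 \sqrt{5} \approx -23672.0$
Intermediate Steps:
$F{\left(W \right)} = 16$ ($F{\left(W \right)} = \left(-4\right) \left(-4\right) = 16$)
$R{\left(E,V \right)} = 5 + E + V$
$q = 2 \sqrt{5}$ ($q = \sqrt{0 + \left(5 - 1 + 16\right)} = \sqrt{0 + 20} = \sqrt{20} = 2 \sqrt{5} \approx 4.4721$)
$T{\left(r,U \right)} = U + r + 2 \sqrt{5}$ ($T{\left(r,U \right)} = \left(r + U\right) + 2 \sqrt{5} = \left(U + r\right) + 2 \sqrt{5} = U + r + 2 \sqrt{5}$)
$34 T{\left(4 - -4,3 \right)} \left(-45\right) = 34 \left(3 + \left(4 - -4\right) + 2 \sqrt{5}\right) \left(-45\right) = 34 \left(3 + \left(4 + 4\right) + 2 \sqrt{5}\right) \left(-45\right) = 34 \left(3 + 8 + 2 \sqrt{5}\right) \left(-45\right) = 34 \left(11 + 2 \sqrt{5}\right) \left(-45\right) = \left(374 + 68 \sqrt{5}\right) \left(-45\right) = -16830 - 3060 \sqrt{5}$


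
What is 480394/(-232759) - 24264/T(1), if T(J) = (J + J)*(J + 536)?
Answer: -1027267922/41663861 ≈ -24.656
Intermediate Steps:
T(J) = 2*J*(536 + J) (T(J) = (2*J)*(536 + J) = 2*J*(536 + J))
480394/(-232759) - 24264/T(1) = 480394/(-232759) - 24264*1/(2*(536 + 1)) = 480394*(-1/232759) - 24264/(2*1*537) = -480394/232759 - 24264/1074 = -480394/232759 - 24264*1/1074 = -480394/232759 - 4044/179 = -1027267922/41663861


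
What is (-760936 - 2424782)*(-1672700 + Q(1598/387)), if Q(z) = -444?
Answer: 5330164957392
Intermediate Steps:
(-760936 - 2424782)*(-1672700 + Q(1598/387)) = (-760936 - 2424782)*(-1672700 - 444) = -3185718*(-1673144) = 5330164957392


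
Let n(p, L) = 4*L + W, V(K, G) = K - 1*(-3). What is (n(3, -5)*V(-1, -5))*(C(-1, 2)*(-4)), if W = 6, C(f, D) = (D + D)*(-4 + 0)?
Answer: -1792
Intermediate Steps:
C(f, D) = -8*D (C(f, D) = (2*D)*(-4) = -8*D)
V(K, G) = 3 + K (V(K, G) = K + 3 = 3 + K)
n(p, L) = 6 + 4*L (n(p, L) = 4*L + 6 = 6 + 4*L)
(n(3, -5)*V(-1, -5))*(C(-1, 2)*(-4)) = ((6 + 4*(-5))*(3 - 1))*(-8*2*(-4)) = ((6 - 20)*2)*(-16*(-4)) = -14*2*64 = -28*64 = -1792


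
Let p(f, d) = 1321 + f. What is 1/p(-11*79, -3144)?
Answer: 1/452 ≈ 0.0022124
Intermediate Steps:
1/p(-11*79, -3144) = 1/(1321 - 11*79) = 1/(1321 - 869) = 1/452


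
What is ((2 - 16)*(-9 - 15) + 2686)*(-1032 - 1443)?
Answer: -7479450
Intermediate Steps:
((2 - 16)*(-9 - 15) + 2686)*(-1032 - 1443) = (-14*(-24) + 2686)*(-2475) = (336 + 2686)*(-2475) = 3022*(-2475) = -7479450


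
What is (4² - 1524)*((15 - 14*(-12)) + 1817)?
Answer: -3016000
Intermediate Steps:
(4² - 1524)*((15 - 14*(-12)) + 1817) = (16 - 1524)*((15 + 168) + 1817) = -1508*(183 + 1817) = -1508*2000 = -3016000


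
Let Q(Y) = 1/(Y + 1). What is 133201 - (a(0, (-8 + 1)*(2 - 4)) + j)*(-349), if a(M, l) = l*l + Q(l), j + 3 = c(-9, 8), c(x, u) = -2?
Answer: 2998249/15 ≈ 1.9988e+5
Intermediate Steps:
j = -5 (j = -3 - 2 = -5)
Q(Y) = 1/(1 + Y)
a(M, l) = l² + 1/(1 + l) (a(M, l) = l*l + 1/(1 + l) = l² + 1/(1 + l))
133201 - (a(0, (-8 + 1)*(2 - 4)) + j)*(-349) = 133201 - ((1 + ((-8 + 1)*(2 - 4))²*(1 + (-8 + 1)*(2 - 4)))/(1 + (-8 + 1)*(2 - 4)) - 5)*(-349) = 133201 - ((1 + (-7*(-2))²*(1 - 7*(-2)))/(1 - 7*(-2)) - 5)*(-349) = 133201 - ((1 + 14²*(1 + 14))/(1 + 14) - 5)*(-349) = 133201 - ((1 + 196*15)/15 - 5)*(-349) = 133201 - ((1 + 2940)/15 - 5)*(-349) = 133201 - ((1/15)*2941 - 5)*(-349) = 133201 - (2941/15 - 5)*(-349) = 133201 - 2866*(-349)/15 = 133201 - 1*(-1000234/15) = 133201 + 1000234/15 = 2998249/15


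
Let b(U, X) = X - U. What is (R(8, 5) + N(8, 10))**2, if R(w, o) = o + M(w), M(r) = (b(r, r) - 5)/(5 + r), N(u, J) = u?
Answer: 26896/169 ≈ 159.15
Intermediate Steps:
M(r) = -5/(5 + r) (M(r) = ((r - r) - 5)/(5 + r) = (0 - 5)/(5 + r) = -5/(5 + r))
R(w, o) = o - 5/(5 + w)
(R(8, 5) + N(8, 10))**2 = ((-5 + 5*(5 + 8))/(5 + 8) + 8)**2 = ((-5 + 5*13)/13 + 8)**2 = ((-5 + 65)/13 + 8)**2 = ((1/13)*60 + 8)**2 = (60/13 + 8)**2 = (164/13)**2 = 26896/169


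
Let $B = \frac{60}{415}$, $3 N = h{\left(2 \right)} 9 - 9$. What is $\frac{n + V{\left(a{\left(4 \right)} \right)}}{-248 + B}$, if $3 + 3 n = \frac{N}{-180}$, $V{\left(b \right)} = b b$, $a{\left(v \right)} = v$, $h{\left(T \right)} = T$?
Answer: $- \frac{224017}{3702960} \approx -0.060497$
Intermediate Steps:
$V{\left(b \right)} = b^{2}$
$N = 3$ ($N = \frac{2 \cdot 9 - 9}{3} = \frac{18 - 9}{3} = \frac{1}{3} \cdot 9 = 3$)
$n = - \frac{181}{180}$ ($n = -1 + \frac{3 \frac{1}{-180}}{3} = -1 + \frac{3 \left(- \frac{1}{180}\right)}{3} = -1 + \frac{1}{3} \left(- \frac{1}{60}\right) = -1 - \frac{1}{180} = - \frac{181}{180} \approx -1.0056$)
$B = \frac{12}{83}$ ($B = 60 \cdot \frac{1}{415} = \frac{12}{83} \approx 0.14458$)
$\frac{n + V{\left(a{\left(4 \right)} \right)}}{-248 + B} = \frac{- \frac{181}{180} + 4^{2}}{-248 + \frac{12}{83}} = \frac{- \frac{181}{180} + 16}{- \frac{20572}{83}} = \frac{2699}{180} \left(- \frac{83}{20572}\right) = - \frac{224017}{3702960}$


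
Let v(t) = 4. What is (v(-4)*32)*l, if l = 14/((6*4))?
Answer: 224/3 ≈ 74.667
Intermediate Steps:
l = 7/12 (l = 14/24 = 14*(1/24) = 7/12 ≈ 0.58333)
(v(-4)*32)*l = (4*32)*(7/12) = 128*(7/12) = 224/3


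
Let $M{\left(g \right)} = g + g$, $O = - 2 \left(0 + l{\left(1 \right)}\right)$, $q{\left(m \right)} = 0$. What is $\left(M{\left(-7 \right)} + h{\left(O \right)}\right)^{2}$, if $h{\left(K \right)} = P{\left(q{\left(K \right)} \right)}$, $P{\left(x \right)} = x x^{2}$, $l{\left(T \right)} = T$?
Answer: $196$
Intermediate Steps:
$O = -2$ ($O = - 2 \left(0 + 1\right) = \left(-2\right) 1 = -2$)
$P{\left(x \right)} = x^{3}$
$h{\left(K \right)} = 0$ ($h{\left(K \right)} = 0^{3} = 0$)
$M{\left(g \right)} = 2 g$
$\left(M{\left(-7 \right)} + h{\left(O \right)}\right)^{2} = \left(2 \left(-7\right) + 0\right)^{2} = \left(-14 + 0\right)^{2} = \left(-14\right)^{2} = 196$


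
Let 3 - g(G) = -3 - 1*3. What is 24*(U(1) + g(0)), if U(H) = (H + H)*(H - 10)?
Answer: -216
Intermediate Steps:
U(H) = 2*H*(-10 + H) (U(H) = (2*H)*(-10 + H) = 2*H*(-10 + H))
g(G) = 9 (g(G) = 3 - (-3 - 1*3) = 3 - (-3 - 3) = 3 - 1*(-6) = 3 + 6 = 9)
24*(U(1) + g(0)) = 24*(2*1*(-10 + 1) + 9) = 24*(2*1*(-9) + 9) = 24*(-18 + 9) = 24*(-9) = -216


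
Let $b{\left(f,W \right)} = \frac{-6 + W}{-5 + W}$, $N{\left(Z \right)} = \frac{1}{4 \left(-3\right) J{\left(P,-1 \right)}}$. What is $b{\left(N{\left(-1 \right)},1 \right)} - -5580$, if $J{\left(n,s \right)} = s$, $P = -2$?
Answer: $\frac{22325}{4} \approx 5581.3$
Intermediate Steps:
$N{\left(Z \right)} = \frac{1}{12}$ ($N{\left(Z \right)} = \frac{1}{4 \left(-3\right) \left(-1\right)} = \frac{1}{\left(-12\right) \left(-1\right)} = \frac{1}{12}$)
$b{\left(f,W \right)} = \frac{-6 + W}{-5 + W}$
$b{\left(N{\left(-1 \right)},1 \right)} - -5580 = \frac{-6 + 1}{-5 + 1} - -5580 = \frac{1}{-4} \left(-5\right) + 5580 = \left(- \frac{1}{4}\right) \left(-5\right) + 5580 = \frac{5}{4} + 5580 = \frac{22325}{4}$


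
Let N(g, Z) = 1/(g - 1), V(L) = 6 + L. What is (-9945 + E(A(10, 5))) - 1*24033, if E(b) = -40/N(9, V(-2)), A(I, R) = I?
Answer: -34298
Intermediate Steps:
N(g, Z) = 1/(-1 + g)
E(b) = -320 (E(b) = -40/(1/(-1 + 9)) = -40/(1/8) = -40/⅛ = -40*8 = -320)
(-9945 + E(A(10, 5))) - 1*24033 = (-9945 - 320) - 1*24033 = -10265 - 24033 = -34298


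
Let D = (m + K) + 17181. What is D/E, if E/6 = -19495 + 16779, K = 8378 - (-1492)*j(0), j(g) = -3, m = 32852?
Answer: -7705/2328 ≈ -3.3097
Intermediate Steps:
K = 3902 (K = 8378 - (-1492)*(-3) = 8378 - 1*4476 = 8378 - 4476 = 3902)
D = 53935 (D = (32852 + 3902) + 17181 = 36754 + 17181 = 53935)
E = -16296 (E = 6*(-19495 + 16779) = 6*(-2716) = -16296)
D/E = 53935/(-16296) = 53935*(-1/16296) = -7705/2328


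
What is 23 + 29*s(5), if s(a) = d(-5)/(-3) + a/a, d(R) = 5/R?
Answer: 185/3 ≈ 61.667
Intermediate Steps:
s(a) = 4/3 (s(a) = (5/(-5))/(-3) + a/a = (5*(-1/5))*(-1/3) + 1 = -1*(-1/3) + 1 = 1/3 + 1 = 4/3)
23 + 29*s(5) = 23 + 29*(4/3) = 23 + 116/3 = 185/3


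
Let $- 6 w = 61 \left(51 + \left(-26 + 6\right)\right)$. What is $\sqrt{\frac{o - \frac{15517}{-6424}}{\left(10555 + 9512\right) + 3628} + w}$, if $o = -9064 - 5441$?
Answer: $\frac{i \sqrt{335964807809415510}}{32617860} \approx 17.77 i$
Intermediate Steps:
$o = -14505$
$w = - \frac{1891}{6}$ ($w = - \frac{61 \left(51 + \left(-26 + 6\right)\right)}{6} = - \frac{61 \left(51 - 20\right)}{6} = - \frac{61 \cdot 31}{6} = \left(- \frac{1}{6}\right) 1891 = - \frac{1891}{6} \approx -315.17$)
$\sqrt{\frac{o - \frac{15517}{-6424}}{\left(10555 + 9512\right) + 3628} + w} = \sqrt{\frac{-14505 - \frac{15517}{-6424}}{\left(10555 + 9512\right) + 3628} - \frac{1891}{6}} = \sqrt{\frac{-14505 - - \frac{15517}{6424}}{20067 + 3628} - \frac{1891}{6}} = \sqrt{\frac{-14505 + \frac{15517}{6424}}{23695} - \frac{1891}{6}} = \sqrt{\left(- \frac{93164603}{6424}\right) \frac{1}{23695} - \frac{1891}{6}} = \sqrt{- \frac{13309229}{21745240} - \frac{1891}{6}} = \sqrt{- \frac{20600052107}{65235720}} = \frac{i \sqrt{335964807809415510}}{32617860}$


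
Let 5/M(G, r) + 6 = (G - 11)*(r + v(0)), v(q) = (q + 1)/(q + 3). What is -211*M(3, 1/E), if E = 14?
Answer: 22155/194 ≈ 114.20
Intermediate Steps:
v(q) = (1 + q)/(3 + q)
M(G, r) = 5/(-6 + (-11 + G)*(⅓ + r)) (M(G, r) = 5/(-6 + (G - 11)*(r + (1 + 0)/(3 + 0))) = 5/(-6 + (-11 + G)*(r + 1/3)) = 5/(-6 + (-11 + G)*(r + (⅓)*1)) = 5/(-6 + (-11 + G)*(r + ⅓)) = 5/(-6 + (-11 + G)*(⅓ + r)))
-211*M(3, 1/E) = -3165/(-29 + 3 - 33/14 + 3*3/14) = -3165/(-29 + 3 - 33*1/14 + 3*3*(1/14)) = -3165/(-29 + 3 - 33/14 + 9/14) = -3165/(-194/7) = -3165*(-7)/194 = -211*(-105/194) = 22155/194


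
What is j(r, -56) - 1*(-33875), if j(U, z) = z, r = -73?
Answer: 33819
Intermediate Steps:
j(r, -56) - 1*(-33875) = -56 - 1*(-33875) = -56 + 33875 = 33819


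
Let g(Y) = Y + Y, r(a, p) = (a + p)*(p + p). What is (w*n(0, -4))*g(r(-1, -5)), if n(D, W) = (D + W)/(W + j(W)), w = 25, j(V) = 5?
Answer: -12000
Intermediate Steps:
r(a, p) = 2*p*(a + p) (r(a, p) = (a + p)*(2*p) = 2*p*(a + p))
n(D, W) = (D + W)/(5 + W) (n(D, W) = (D + W)/(W + 5) = (D + W)/(5 + W))
g(Y) = 2*Y
(w*n(0, -4))*g(r(-1, -5)) = (25*((0 - 4)/(5 - 4)))*(2*(2*(-5)*(-1 - 5))) = (25*(-4/1))*(2*(2*(-5)*(-6))) = (25*(1*(-4)))*(2*60) = (25*(-4))*120 = -100*120 = -12000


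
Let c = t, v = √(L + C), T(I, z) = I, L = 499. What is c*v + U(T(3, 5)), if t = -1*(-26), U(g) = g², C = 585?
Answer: 9 + 52*√271 ≈ 865.03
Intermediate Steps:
v = 2*√271 (v = √(499 + 585) = √1084 = 2*√271 ≈ 32.924)
t = 26
c = 26
c*v + U(T(3, 5)) = 26*(2*√271) + 3² = 52*√271 + 9 = 9 + 52*√271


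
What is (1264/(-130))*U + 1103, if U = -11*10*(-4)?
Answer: -41277/13 ≈ -3175.2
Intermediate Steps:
U = 440 (U = -110*(-4) = 440)
(1264/(-130))*U + 1103 = (1264/(-130))*440 + 1103 = (1264*(-1/130))*440 + 1103 = -632/65*440 + 1103 = -55616/13 + 1103 = -41277/13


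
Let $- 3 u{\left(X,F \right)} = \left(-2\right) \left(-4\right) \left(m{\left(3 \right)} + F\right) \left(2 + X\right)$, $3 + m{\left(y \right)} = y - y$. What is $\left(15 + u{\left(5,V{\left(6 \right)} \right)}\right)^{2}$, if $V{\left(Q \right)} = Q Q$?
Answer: $361201$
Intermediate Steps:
$m{\left(y \right)} = -3$ ($m{\left(y \right)} = -3 + \left(y - y\right) = -3 + 0 = -3$)
$V{\left(Q \right)} = Q^{2}$
$u{\left(X,F \right)} = - \frac{8 \left(-3 + F\right) \left(2 + X\right)}{3}$ ($u{\left(X,F \right)} = - \frac{\left(-2\right) \left(-4\right) \left(-3 + F\right) \left(2 + X\right)}{3} = - \frac{8 \left(-3 + F\right) \left(2 + X\right)}{3}$)
$\left(15 + u{\left(5,V{\left(6 \right)} \right)}\right)^{2} = \left(15 + \left(16 + 8 \cdot 5 - \frac{16 \cdot 6^{2}}{3} - \frac{8}{3} \cdot 6^{2} \cdot 5\right)\right)^{2} = \left(15 + \left(16 + 40 - 192 - 96 \cdot 5\right)\right)^{2} = \left(15 + \left(16 + 40 - 192 - 480\right)\right)^{2} = \left(15 - 616\right)^{2} = \left(-601\right)^{2} = 361201$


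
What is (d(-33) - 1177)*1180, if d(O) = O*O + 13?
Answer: -88500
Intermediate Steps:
d(O) = 13 + O² (d(O) = O² + 13 = 13 + O²)
(d(-33) - 1177)*1180 = ((13 + (-33)²) - 1177)*1180 = ((13 + 1089) - 1177)*1180 = (1102 - 1177)*1180 = -75*1180 = -88500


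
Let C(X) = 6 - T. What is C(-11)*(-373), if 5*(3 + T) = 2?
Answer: -16039/5 ≈ -3207.8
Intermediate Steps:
T = -13/5 (T = -3 + (1/5)*2 = -3 + 2/5 = -13/5 ≈ -2.6000)
C(X) = 43/5 (C(X) = 6 - 1*(-13/5) = 6 + 13/5 = 43/5)
C(-11)*(-373) = (43/5)*(-373) = -16039/5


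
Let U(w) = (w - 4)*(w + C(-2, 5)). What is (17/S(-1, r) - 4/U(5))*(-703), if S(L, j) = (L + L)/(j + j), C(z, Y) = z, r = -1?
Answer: -33041/3 ≈ -11014.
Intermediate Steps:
S(L, j) = L/j (S(L, j) = (2*L)/((2*j)) = (2*L)*(1/(2*j)) = L/j)
U(w) = (-4 + w)*(-2 + w) (U(w) = (w - 4)*(w - 2) = (-4 + w)*(-2 + w))
(17/S(-1, r) - 4/U(5))*(-703) = (17/((-1/(-1))) - 4/(8 + 5**2 - 6*5))*(-703) = (17/((-1*(-1))) - 4/(8 + 25 - 30))*(-703) = (17/1 - 4/3)*(-703) = (17*1 - 4*1/3)*(-703) = (17 - 4/3)*(-703) = (47/3)*(-703) = -33041/3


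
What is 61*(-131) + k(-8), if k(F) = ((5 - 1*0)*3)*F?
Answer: -8111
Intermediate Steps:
k(F) = 15*F (k(F) = ((5 + 0)*3)*F = (5*3)*F = 15*F)
61*(-131) + k(-8) = 61*(-131) + 15*(-8) = -7991 - 120 = -8111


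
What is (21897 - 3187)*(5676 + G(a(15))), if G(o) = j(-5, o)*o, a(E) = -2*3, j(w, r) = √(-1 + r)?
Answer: 106197960 - 112260*I*√7 ≈ 1.062e+8 - 2.9701e+5*I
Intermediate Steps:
a(E) = -6
G(o) = o*√(-1 + o) (G(o) = √(-1 + o)*o = o*√(-1 + o))
(21897 - 3187)*(5676 + G(a(15))) = (21897 - 3187)*(5676 - 6*√(-1 - 6)) = 18710*(5676 - 6*I*√7) = 106197960 - 112260*I*√7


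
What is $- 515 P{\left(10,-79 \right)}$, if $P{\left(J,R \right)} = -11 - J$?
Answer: $10815$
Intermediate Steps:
$- 515 P{\left(10,-79 \right)} = - 515 \left(-11 - 10\right) = \left(-515\right) \left(-21\right) = 10815$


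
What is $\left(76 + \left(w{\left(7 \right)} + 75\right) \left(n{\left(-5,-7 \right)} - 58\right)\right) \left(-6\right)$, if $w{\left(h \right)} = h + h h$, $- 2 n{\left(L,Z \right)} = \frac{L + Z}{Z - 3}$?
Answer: $\frac{228018}{5} \approx 45604.0$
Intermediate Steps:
$n{\left(L,Z \right)} = - \frac{L + Z}{2 \left(-3 + Z\right)}$ ($n{\left(L,Z \right)} = - \frac{\left(L + Z\right) \frac{1}{Z - 3}}{2} = - \frac{\left(L + Z\right) \frac{1}{-3 + Z}}{2} = - \frac{\frac{1}{-3 + Z} \left(L + Z\right)}{2} = - \frac{L + Z}{2 \left(-3 + Z\right)}$)
$w{\left(h \right)} = h + h^{2}$
$\left(76 + \left(w{\left(7 \right)} + 75\right) \left(n{\left(-5,-7 \right)} - 58\right)\right) \left(-6\right) = \left(76 + \left(7 \left(1 + 7\right) + 75\right) \left(\frac{\left(-1\right) \left(-5\right) - -7}{2 \left(-3 - 7\right)} - 58\right)\right) \left(-6\right) = \left(76 + \left(7 \cdot 8 + 75\right) \left(\frac{5 + 7}{2 \left(-10\right)} - 58\right)\right) \left(-6\right) = \left(76 + \left(56 + 75\right) \left(\frac{1}{2} \left(- \frac{1}{10}\right) 12 - 58\right)\right) \left(-6\right) = \left(76 + 131 \left(- \frac{3}{5} - 58\right)\right) \left(-6\right) = \left(76 + 131 \left(- \frac{293}{5}\right)\right) \left(-6\right) = \left(76 - \frac{38383}{5}\right) \left(-6\right) = \left(- \frac{38003}{5}\right) \left(-6\right) = \frac{228018}{5}$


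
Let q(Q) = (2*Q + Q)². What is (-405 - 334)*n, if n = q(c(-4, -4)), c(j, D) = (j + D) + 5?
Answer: -59859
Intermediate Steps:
c(j, D) = 5 + D + j (c(j, D) = (D + j) + 5 = 5 + D + j)
q(Q) = 9*Q² (q(Q) = (3*Q)² = 9*Q²)
n = 81 (n = 9*(5 - 4 - 4)² = 9*(-3)² = 9*9 = 81)
(-405 - 334)*n = (-405 - 334)*81 = -739*81 = -59859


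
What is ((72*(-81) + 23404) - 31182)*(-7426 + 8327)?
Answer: -12262610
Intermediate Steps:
((72*(-81) + 23404) - 31182)*(-7426 + 8327) = ((-5832 + 23404) - 31182)*901 = (17572 - 31182)*901 = -13610*901 = -12262610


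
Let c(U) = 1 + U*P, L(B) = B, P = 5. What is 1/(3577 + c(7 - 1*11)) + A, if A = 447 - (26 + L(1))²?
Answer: -1003355/3558 ≈ -282.00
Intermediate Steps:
c(U) = 1 + 5*U (c(U) = 1 + U*5 = 1 + 5*U)
A = -282 (A = 447 - (26 + 1)² = 447 - 1*27² = 447 - 1*729 = 447 - 729 = -282)
1/(3577 + c(7 - 1*11)) + A = 1/(3577 + (1 + 5*(7 - 1*11))) - 282 = 1/(3577 + (1 + 5*(7 - 11))) - 282 = 1/(3577 + (1 + 5*(-4))) - 282 = 1/(3577 + (1 - 20)) - 282 = 1/(3577 - 19) - 282 = 1/3558 - 282 = -1003355/3558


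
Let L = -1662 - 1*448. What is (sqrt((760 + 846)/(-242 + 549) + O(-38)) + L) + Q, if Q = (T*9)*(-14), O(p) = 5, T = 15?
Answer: -4000 + 3*sqrt(107143)/307 ≈ -3996.8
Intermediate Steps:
L = -2110 (L = -1662 - 448 = -2110)
Q = -1890 (Q = (15*9)*(-14) = 135*(-14) = -1890)
(sqrt((760 + 846)/(-242 + 549) + O(-38)) + L) + Q = (sqrt((760 + 846)/(-242 + 549) + 5) - 2110) - 1890 = (sqrt(1606/307 + 5) - 2110) - 1890 = (sqrt(3141/307) - 2110) - 1890 = (3*sqrt(107143)/307 - 2110) - 1890 = (-2110 + 3*sqrt(107143)/307) - 1890 = -4000 + 3*sqrt(107143)/307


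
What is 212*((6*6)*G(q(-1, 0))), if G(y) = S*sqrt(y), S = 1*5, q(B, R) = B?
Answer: 38160*I ≈ 38160.0*I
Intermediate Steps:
S = 5
G(y) = 5*sqrt(y)
212*((6*6)*G(q(-1, 0))) = 212*((6*6)*(5*sqrt(-1))) = 212*(36*(5*I)) = 212*(180*I) = 38160*I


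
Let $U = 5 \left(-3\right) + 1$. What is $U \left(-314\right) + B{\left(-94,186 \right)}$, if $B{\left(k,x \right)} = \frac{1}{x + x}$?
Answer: $\frac{1635313}{372} \approx 4396.0$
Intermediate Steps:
$U = -14$ ($U = -15 + 1 = -14$)
$B{\left(k,x \right)} = \frac{1}{2 x}$
$U \left(-314\right) + B{\left(-94,186 \right)} = \left(-14\right) \left(-314\right) + \frac{1}{2 \cdot 186} = 4396 + \frac{1}{2} \cdot \frac{1}{186} = 4396 + \frac{1}{372} = \frac{1635313}{372}$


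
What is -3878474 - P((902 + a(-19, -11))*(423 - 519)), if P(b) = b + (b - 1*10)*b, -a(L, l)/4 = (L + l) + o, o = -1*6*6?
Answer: -12534553994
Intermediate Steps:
o = -36 (o = -6*6 = -36)
a(L, l) = 144 - 4*L - 4*l (a(L, l) = -4*((L + l) - 36) = -4*(-36 + L + l) = 144 - 4*L - 4*l)
P(b) = b + b*(-10 + b) (P(b) = b + (b - 10)*b = b + (-10 + b)*b = b + b*(-10 + b))
-3878474 - P((902 + a(-19, -11))*(423 - 519)) = -3878474 - (902 + (144 - 4*(-19) - 4*(-11)))*(423 - 519)*(-9 + (902 + (144 - 4*(-19) - 4*(-11)))*(423 - 519)) = -3878474 - (902 + (144 + 76 + 44))*(-96)*(-9 + (902 + (144 + 76 + 44))*(-96)) = -3878474 - (902 + 264)*(-96)*(-9 + (902 + 264)*(-96)) = -3878474 - 1166*(-96)*(-9 + 1166*(-96)) = -3878474 - (-111936)*(-9 - 111936) = -3878474 - (-111936)*(-111945) = -3878474 - 1*12530675520 = -3878474 - 12530675520 = -12534553994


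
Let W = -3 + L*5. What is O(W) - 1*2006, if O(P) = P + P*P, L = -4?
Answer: -1500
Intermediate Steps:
W = -23 (W = -3 - 4*5 = -3 - 20 = -23)
O(P) = P + P²
O(W) - 1*2006 = -23*(1 - 23) - 1*2006 = -23*(-22) - 2006 = 506 - 2006 = -1500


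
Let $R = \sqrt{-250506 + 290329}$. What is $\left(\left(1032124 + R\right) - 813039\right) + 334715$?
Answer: $553800 + \sqrt{39823} \approx 5.54 \cdot 10^{5}$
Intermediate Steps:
$R = \sqrt{39823} \approx 199.56$
$\left(\left(1032124 + R\right) - 813039\right) + 334715 = \left(\left(1032124 + \sqrt{39823}\right) - 813039\right) + 334715 = \left(219085 + \sqrt{39823}\right) + 334715 = 553800 + \sqrt{39823}$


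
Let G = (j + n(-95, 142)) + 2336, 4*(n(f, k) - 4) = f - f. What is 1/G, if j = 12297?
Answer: 1/14637 ≈ 6.8320e-5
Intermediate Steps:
n(f, k) = 4 (n(f, k) = 4 + (f - f)/4 = 4 + (¼)*0 = 4 + 0 = 4)
G = 14637 (G = (12297 + 4) + 2336 = 12301 + 2336 = 14637)
1/G = 1/14637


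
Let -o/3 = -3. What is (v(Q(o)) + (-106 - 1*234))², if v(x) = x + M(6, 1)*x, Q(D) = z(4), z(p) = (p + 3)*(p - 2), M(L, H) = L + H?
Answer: 51984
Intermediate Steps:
M(L, H) = H + L
o = 9 (o = -3*(-3) = 9)
z(p) = (-2 + p)*(3 + p) (z(p) = (3 + p)*(-2 + p) = (-2 + p)*(3 + p))
Q(D) = 14 (Q(D) = -6 + 4 + 4² = -6 + 4 + 16 = 14)
v(x) = 8*x (v(x) = x + (1 + 6)*x = x + 7*x = 8*x)
(v(Q(o)) + (-106 - 1*234))² = (8*14 + (-106 - 1*234))² = (112 + (-106 - 234))² = (112 - 340)² = (-228)² = 51984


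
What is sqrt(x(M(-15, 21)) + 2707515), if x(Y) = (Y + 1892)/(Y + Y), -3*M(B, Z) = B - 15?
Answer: sqrt(270761010)/10 ≈ 1645.5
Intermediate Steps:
M(B, Z) = 5 - B/3 (M(B, Z) = -(B - 15)/3 = -(-15 + B)/3 = 5 - B/3)
x(Y) = (1892 + Y)/(2*Y) (x(Y) = (1892 + Y)/((2*Y)) = (1892 + Y)*(1/(2*Y)) = (1892 + Y)/(2*Y))
sqrt(x(M(-15, 21)) + 2707515) = sqrt((1892 + (5 - 1/3*(-15)))/(2*(5 - 1/3*(-15))) + 2707515) = sqrt((1892 + (5 + 5))/(2*(5 + 5)) + 2707515) = sqrt((1/2)*(1892 + 10)/10 + 2707515) = sqrt((1/2)*(1/10)*1902 + 2707515) = sqrt(951/10 + 2707515) = sqrt(27076101/10) = sqrt(270761010)/10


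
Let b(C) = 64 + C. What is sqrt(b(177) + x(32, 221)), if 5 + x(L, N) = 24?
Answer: 2*sqrt(65) ≈ 16.125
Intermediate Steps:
x(L, N) = 19 (x(L, N) = -5 + 24 = 19)
sqrt(b(177) + x(32, 221)) = sqrt((64 + 177) + 19) = sqrt(241 + 19) = sqrt(260) = 2*sqrt(65)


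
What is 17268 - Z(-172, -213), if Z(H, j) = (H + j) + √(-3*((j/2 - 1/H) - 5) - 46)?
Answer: 17653 - 29*√2537/86 ≈ 17636.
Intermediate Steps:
Z(H, j) = H + j + √(-31 + 3/H - 3*j/2) (Z(H, j) = (H + j) + √(-3*((j*(½) - 1/H) - 5) - 46) = (H + j) + √(-3*((j/2 - 1/H) - 5) - 46) = (H + j) + √(-3*(-5 + j/2 - 1/H) - 46) = (H + j) + √((15 + 3/H - 3*j/2) - 46) = (H + j) + √(-31 + 3/H - 3*j/2) = H + j + √(-31 + 3/H - 3*j/2))
17268 - Z(-172, -213) = 17268 - (-172 - 213 + √(-124 - 6*(-213) + 12/(-172))/2) = 17268 - (-172 - 213 + √(-124 + 1278 + 12*(-1/172))/2) = 17268 - (-172 - 213 + √(-124 + 1278 - 3/43)/2) = 17268 - (-172 - 213 + √(49619/43)/2) = 17268 - (-172 - 213 + (29*√2537/43)/2) = 17268 - (-172 - 213 + 29*√2537/86) = 17268 - (-385 + 29*√2537/86) = 17268 + (385 - 29*√2537/86) = 17653 - 29*√2537/86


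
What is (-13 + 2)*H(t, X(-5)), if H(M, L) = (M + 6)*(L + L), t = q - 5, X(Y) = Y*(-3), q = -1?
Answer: 0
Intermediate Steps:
X(Y) = -3*Y
t = -6 (t = -1 - 5 = -6)
H(M, L) = 2*L*(6 + M) (H(M, L) = (6 + M)*(2*L) = 2*L*(6 + M))
(-13 + 2)*H(t, X(-5)) = (-13 + 2)*(2*(-3*(-5))*(6 - 6)) = -22*15*0 = -11*0 = 0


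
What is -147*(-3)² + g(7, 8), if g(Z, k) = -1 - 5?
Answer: -1329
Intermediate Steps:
g(Z, k) = -6
-147*(-3)² + g(7, 8) = -147*(-3)² - 6 = -147*9 - 6 = -1323 - 6 = -1329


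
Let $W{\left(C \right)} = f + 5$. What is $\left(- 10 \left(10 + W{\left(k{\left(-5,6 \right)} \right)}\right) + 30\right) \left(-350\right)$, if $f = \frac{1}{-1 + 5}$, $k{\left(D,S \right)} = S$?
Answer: $42875$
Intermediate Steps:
$f = \frac{1}{4} \approx 0.25$
$W{\left(C \right)} = \frac{21}{4}$ ($W{\left(C \right)} = \frac{1}{4} + 5 = \frac{21}{4}$)
$\left(- 10 \left(10 + W{\left(k{\left(-5,6 \right)} \right)}\right) + 30\right) \left(-350\right) = \left(- 10 \left(10 + \frac{21}{4}\right) + 30\right) \left(-350\right) = \left(\left(-10\right) \frac{61}{4} + 30\right) \left(-350\right) = \left(- \frac{305}{2} + 30\right) \left(-350\right) = \left(- \frac{245}{2}\right) \left(-350\right) = 42875$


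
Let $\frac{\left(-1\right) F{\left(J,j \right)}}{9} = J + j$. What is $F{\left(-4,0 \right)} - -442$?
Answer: $478$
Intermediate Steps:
$F{\left(J,j \right)} = - 9 J - 9 j$ ($F{\left(J,j \right)} = - 9 \left(J + j\right) = - 9 J - 9 j$)
$F{\left(-4,0 \right)} - -442 = \left(\left(-9\right) \left(-4\right) - 0\right) - -442 = \left(36 + 0\right) + 442 = 36 + 442 = 478$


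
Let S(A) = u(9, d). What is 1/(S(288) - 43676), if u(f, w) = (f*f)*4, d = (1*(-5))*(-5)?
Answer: -1/43352 ≈ -2.3067e-5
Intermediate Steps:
d = 25 (d = -5*(-5) = 25)
u(f, w) = 4*f² (u(f, w) = f²*4 = 4*f²)
S(A) = 324 (S(A) = 4*9² = 4*81 = 324)
1/(S(288) - 43676) = 1/(324 - 43676) = 1/(-43352) = -1/43352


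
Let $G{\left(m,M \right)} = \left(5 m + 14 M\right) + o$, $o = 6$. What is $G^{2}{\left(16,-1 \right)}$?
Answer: $5184$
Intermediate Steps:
$G{\left(m,M \right)} = 6 + 5 m + 14 M$ ($G{\left(m,M \right)} = \left(5 m + 14 M\right) + 6 = 6 + 5 m + 14 M$)
$G^{2}{\left(16,-1 \right)} = \left(6 + 5 \cdot 16 + 14 \left(-1\right)\right)^{2} = \left(6 + 80 - 14\right)^{2} = 72^{2} = 5184$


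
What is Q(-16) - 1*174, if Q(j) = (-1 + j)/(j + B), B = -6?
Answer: -3811/22 ≈ -173.23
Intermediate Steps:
Q(j) = (-1 + j)/(-6 + j) (Q(j) = (-1 + j)/(j - 6) = (-1 + j)/(-6 + j))
Q(-16) - 1*174 = (-1 - 16)/(-6 - 16) - 1*174 = -17/(-22) - 174 = -1/22*(-17) - 174 = 17/22 - 174 = -3811/22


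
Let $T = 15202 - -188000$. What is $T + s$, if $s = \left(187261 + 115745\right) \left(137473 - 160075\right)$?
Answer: $-6848338410$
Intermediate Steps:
$s = -6848541612$ ($s = 303006 \left(-22602\right) = -6848541612$)
$T = 203202$ ($T = 15202 + 188000 = 203202$)
$T + s = 203202 - 6848541612 = -6848338410$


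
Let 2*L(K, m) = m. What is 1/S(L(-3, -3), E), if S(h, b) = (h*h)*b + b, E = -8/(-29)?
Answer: 29/26 ≈ 1.1154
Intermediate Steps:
L(K, m) = m/2
E = 8/29 (E = -8*(-1/29) = 8/29 ≈ 0.27586)
S(h, b) = b + b*h² (S(h, b) = h²*b + b = b*h² + b = b + b*h²)
1/S(L(-3, -3), E) = 1/(8*(1 + ((½)*(-3))²)/29) = 1/(8*(1 + (-3/2)²)/29) = 1/(8*(1 + 9/4)/29) = 1/((8/29)*(13/4)) = 1/(26/29) = 29/26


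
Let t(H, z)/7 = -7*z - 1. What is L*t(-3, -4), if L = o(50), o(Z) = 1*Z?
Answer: 9450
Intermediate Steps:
o(Z) = Z
t(H, z) = -7 - 49*z (t(H, z) = 7*(-7*z - 1) = 7*(-1 - 7*z) = -7 - 49*z)
L = 50
L*t(-3, -4) = 50*(-7 - 49*(-4)) = 50*(-7 + 196) = 50*189 = 9450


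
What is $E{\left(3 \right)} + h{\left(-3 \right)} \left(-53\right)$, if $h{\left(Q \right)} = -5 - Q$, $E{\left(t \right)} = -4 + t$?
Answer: $105$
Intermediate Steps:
$E{\left(3 \right)} + h{\left(-3 \right)} \left(-53\right) = \left(-4 + 3\right) + \left(-5 - -3\right) \left(-53\right) = -1 + \left(-5 + 3\right) \left(-53\right) = -1 - -106 = -1 + 106 = 105$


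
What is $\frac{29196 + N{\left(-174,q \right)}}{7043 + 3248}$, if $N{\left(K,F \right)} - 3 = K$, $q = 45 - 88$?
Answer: $\frac{29025}{10291} \approx 2.8204$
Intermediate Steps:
$q = -43$ ($q = 45 - 88 = -43$)
$N{\left(K,F \right)} = 3 + K$
$\frac{29196 + N{\left(-174,q \right)}}{7043 + 3248} = \frac{29196 + \left(3 - 174\right)}{7043 + 3248} = \frac{29196 - 171}{10291} = 29025 \cdot \frac{1}{10291} = \frac{29025}{10291}$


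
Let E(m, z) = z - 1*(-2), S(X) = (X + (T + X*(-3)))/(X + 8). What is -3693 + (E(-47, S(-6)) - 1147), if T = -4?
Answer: -4834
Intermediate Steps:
S(X) = (-4 - 2*X)/(8 + X) (S(X) = (X + (-4 + X*(-3)))/(X + 8) = (X + (-4 - 3*X))/(8 + X) = (-4 - 2*X)/(8 + X))
E(m, z) = 2 + z (E(m, z) = z + 2 = 2 + z)
-3693 + (E(-47, S(-6)) - 1147) = -3693 + ((2 + 2*(-2 - 1*(-6))/(8 - 6)) - 1147) = -3693 + ((2 + 2*(-2 + 6)/2) - 1147) = -3693 + ((2 + 2*(½)*4) - 1147) = -3693 + ((2 + 4) - 1147) = -3693 + (6 - 1147) = -3693 - 1141 = -4834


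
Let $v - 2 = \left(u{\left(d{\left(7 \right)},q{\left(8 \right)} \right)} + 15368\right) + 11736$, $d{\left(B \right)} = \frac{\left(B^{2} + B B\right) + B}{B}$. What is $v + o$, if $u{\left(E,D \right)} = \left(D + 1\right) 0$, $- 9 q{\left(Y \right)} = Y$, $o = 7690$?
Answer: $34796$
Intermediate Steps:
$q{\left(Y \right)} = - \frac{Y}{9}$
$d{\left(B \right)} = \frac{B + 2 B^{2}}{B}$ ($d{\left(B \right)} = \frac{\left(B^{2} + B^{2}\right) + B}{B} = \frac{2 B^{2} + B}{B} = \frac{B + 2 B^{2}}{B}$)
$u{\left(E,D \right)} = 0$ ($u{\left(E,D \right)} = \left(1 + D\right) 0 = 0$)
$v = 27106$ ($v = 2 + \left(\left(0 + 15368\right) + 11736\right) = 2 + \left(15368 + 11736\right) = 2 + 27104 = 27106$)
$v + o = 27106 + 7690 = 34796$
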